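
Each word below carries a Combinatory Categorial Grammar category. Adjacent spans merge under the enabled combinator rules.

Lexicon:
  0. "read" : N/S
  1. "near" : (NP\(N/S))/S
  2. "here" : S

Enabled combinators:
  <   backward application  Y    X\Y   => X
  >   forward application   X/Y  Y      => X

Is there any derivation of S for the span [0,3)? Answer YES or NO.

N/S (NP\(N/S))/S S
CKY chart[0,3] = {NP}; S ∉ chart

NO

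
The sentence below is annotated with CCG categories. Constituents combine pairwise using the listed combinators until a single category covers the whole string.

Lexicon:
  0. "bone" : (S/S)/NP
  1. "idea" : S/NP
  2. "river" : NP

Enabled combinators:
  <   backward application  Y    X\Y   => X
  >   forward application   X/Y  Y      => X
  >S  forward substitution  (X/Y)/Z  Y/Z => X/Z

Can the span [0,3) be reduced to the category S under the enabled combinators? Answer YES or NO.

[0,3] S   >
  [0,2] S/NP   >S
    [0,1] "bone" : (S/S)/NP
    [1,2] "idea" : S/NP
  [2,3] "river" : NP

YES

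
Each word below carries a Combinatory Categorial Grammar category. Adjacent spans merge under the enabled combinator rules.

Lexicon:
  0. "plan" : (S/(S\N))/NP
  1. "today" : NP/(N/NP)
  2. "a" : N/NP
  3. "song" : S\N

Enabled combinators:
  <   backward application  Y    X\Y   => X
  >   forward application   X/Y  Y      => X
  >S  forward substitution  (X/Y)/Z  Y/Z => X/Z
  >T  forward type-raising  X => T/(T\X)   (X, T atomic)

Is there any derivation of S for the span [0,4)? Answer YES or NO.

YES

[0,4] S   >
  [0,3] S/(S\N)   >
    [0,1] "plan" : (S/(S\N))/NP
    [1,3] NP   >
      [1,2] "today" : NP/(N/NP)
      [2,3] "a" : N/NP
  [3,4] "song" : S\N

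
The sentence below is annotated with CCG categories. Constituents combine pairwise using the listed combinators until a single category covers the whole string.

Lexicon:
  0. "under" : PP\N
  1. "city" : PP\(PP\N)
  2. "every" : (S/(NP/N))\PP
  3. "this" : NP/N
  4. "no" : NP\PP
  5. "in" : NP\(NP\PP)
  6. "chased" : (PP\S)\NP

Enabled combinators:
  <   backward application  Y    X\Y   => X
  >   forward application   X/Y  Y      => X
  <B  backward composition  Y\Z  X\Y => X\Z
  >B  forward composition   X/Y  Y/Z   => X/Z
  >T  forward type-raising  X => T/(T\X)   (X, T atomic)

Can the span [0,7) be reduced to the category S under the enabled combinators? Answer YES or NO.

NO

PP\N PP\(PP\N) (S/(NP/N))\PP NP/N NP\PP NP\(NP\PP) (PP\S)\NP
CKY chart[0,7] = {N/(N\PP), NP/(NP\PP), PP, PP/(PP\PP), S/(S\PP)}; S ∉ chart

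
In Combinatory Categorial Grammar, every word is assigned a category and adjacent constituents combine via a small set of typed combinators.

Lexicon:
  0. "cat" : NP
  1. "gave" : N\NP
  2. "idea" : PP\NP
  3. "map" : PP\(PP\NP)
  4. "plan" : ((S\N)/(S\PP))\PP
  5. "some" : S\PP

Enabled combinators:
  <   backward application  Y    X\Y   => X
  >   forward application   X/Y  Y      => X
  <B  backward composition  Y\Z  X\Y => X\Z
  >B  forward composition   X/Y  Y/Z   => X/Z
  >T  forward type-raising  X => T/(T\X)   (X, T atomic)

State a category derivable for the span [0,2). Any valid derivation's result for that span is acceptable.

[0,6] S   <
  [0,2] N   <
    [0,1] "cat" : NP
    [1,2] "gave" : N\NP
  [2,6] S\N   >
    [2,5] (S\N)/(S\PP)   <
      [2,4] PP   <
        [2,3] "idea" : PP\NP
        [3,4] "map" : PP\(PP\NP)
      [4,5] "plan" : ((S\N)/(S\PP))\PP
    [5,6] "some" : S\PP

N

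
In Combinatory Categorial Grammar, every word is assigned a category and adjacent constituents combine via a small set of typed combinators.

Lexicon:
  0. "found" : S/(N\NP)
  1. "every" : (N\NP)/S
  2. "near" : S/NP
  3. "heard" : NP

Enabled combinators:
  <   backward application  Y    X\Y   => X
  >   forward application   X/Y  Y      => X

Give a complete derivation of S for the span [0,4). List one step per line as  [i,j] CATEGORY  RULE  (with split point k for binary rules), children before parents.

[0,1] S/(N\NP)  lex  "found"
[1,2] (N\NP)/S  lex  "every"
[2,3] S/NP  lex  "near"
[3,4] NP  lex  "heard"
[2,4] S  >  k=3
[1,4] N\NP  >  k=2
[0,4] S  >  k=1

[0,4] S   >
  [0,1] "found" : S/(N\NP)
  [1,4] N\NP   >
    [1,2] "every" : (N\NP)/S
    [2,4] S   >
      [2,3] "near" : S/NP
      [3,4] "heard" : NP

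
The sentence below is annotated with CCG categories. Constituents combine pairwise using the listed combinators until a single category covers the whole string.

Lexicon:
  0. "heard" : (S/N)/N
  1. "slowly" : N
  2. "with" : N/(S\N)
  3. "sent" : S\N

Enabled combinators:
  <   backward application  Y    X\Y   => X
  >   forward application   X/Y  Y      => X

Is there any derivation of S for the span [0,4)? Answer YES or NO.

YES

[0,4] S   >
  [0,2] S/N   >
    [0,1] "heard" : (S/N)/N
    [1,2] "slowly" : N
  [2,4] N   >
    [2,3] "with" : N/(S\N)
    [3,4] "sent" : S\N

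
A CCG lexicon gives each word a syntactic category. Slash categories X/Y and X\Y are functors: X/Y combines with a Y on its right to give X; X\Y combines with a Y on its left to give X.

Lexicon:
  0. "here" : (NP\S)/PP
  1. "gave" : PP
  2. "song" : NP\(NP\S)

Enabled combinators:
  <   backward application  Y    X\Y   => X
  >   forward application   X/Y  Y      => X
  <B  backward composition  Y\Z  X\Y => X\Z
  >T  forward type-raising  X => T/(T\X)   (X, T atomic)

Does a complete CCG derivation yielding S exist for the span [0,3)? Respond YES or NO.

NO

(NP\S)/PP PP NP\(NP\S)
CKY chart[0,3] = {N/(N\NP), NP, NP/(NP\NP), PP/(PP\NP), S/(S\NP)}; S ∉ chart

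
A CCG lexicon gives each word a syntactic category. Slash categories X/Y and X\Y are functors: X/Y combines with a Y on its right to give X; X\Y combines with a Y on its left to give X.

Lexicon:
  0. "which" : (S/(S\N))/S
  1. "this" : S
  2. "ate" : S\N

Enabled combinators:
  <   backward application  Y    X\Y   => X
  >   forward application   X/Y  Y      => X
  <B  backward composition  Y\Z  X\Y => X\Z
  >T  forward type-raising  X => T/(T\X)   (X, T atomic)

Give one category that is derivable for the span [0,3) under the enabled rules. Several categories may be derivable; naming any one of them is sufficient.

S

[0,3] S   >
  [0,2] S/(S\N)   >
    [0,1] "which" : (S/(S\N))/S
    [1,2] "this" : S
  [2,3] "ate" : S\N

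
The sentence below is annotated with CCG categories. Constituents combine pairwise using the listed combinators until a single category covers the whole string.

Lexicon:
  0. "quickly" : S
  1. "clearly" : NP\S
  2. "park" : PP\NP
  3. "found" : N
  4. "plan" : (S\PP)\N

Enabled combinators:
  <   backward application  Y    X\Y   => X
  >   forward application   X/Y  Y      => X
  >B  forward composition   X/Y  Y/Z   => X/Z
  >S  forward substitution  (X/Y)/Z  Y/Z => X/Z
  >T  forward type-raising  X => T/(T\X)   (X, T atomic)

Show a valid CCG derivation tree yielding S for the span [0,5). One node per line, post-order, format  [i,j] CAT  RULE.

[0,1] S  lex  "quickly"
[1,2] NP\S  lex  "clearly"
[0,2] NP  <  k=1
[2,3] PP\NP  lex  "park"
[0,3] PP  <  k=2
[3,4] N  lex  "found"
[4,5] (S\PP)\N  lex  "plan"
[3,5] S\PP  <  k=4
[0,5] S  <  k=3

[0,5] S   <
  [0,3] PP   <
    [0,2] NP   <
      [0,1] "quickly" : S
      [1,2] "clearly" : NP\S
    [2,3] "park" : PP\NP
  [3,5] S\PP   <
    [3,4] "found" : N
    [4,5] "plan" : (S\PP)\N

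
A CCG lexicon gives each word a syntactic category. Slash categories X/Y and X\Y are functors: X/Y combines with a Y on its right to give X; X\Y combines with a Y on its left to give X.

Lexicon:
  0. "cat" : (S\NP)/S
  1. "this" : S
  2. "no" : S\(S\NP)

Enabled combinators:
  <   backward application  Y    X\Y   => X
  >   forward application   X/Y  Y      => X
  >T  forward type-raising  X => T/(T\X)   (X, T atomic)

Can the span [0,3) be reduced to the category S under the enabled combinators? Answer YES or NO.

YES

[0,3] S   <
  [0,2] S\NP   >
    [0,1] "cat" : (S\NP)/S
    [1,2] "this" : S
  [2,3] "no" : S\(S\NP)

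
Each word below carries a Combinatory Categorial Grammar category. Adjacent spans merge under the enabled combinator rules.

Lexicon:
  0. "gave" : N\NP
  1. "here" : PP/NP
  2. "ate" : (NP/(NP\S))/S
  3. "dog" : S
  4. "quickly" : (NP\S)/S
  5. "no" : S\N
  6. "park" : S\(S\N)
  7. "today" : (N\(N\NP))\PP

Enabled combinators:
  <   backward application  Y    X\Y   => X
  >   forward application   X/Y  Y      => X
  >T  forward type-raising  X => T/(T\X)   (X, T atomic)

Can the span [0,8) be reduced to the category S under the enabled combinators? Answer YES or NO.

N\NP PP/NP (NP/(NP\S))/S S (NP\S)/S S\N S\(S\N) (N\(N\NP))\PP
CKY chart[0,8] = {N, N/(N\N), NP/(NP\N), PP/(PP\N), S/(S\N)}; S ∉ chart

NO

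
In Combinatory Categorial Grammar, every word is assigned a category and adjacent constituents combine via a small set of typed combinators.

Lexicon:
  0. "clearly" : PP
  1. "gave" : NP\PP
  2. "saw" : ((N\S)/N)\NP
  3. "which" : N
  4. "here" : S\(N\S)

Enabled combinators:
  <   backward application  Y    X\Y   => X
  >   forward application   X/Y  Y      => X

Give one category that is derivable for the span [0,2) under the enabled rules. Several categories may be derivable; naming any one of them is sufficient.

NP

[0,5] S   <
  [0,4] N\S   >
    [0,3] (N\S)/N   <
      [0,2] NP   <
        [0,1] "clearly" : PP
        [1,2] "gave" : NP\PP
      [2,3] "saw" : ((N\S)/N)\NP
    [3,4] "which" : N
  [4,5] "here" : S\(N\S)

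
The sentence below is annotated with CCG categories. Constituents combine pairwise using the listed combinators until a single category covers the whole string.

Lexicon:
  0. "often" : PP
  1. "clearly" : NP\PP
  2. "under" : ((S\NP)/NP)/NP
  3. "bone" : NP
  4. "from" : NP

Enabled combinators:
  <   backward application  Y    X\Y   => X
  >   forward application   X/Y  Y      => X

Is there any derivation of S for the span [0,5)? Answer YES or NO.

[0,5] S   <
  [0,2] NP   <
    [0,1] "often" : PP
    [1,2] "clearly" : NP\PP
  [2,5] S\NP   >
    [2,4] (S\NP)/NP   >
      [2,3] "under" : ((S\NP)/NP)/NP
      [3,4] "bone" : NP
    [4,5] "from" : NP

YES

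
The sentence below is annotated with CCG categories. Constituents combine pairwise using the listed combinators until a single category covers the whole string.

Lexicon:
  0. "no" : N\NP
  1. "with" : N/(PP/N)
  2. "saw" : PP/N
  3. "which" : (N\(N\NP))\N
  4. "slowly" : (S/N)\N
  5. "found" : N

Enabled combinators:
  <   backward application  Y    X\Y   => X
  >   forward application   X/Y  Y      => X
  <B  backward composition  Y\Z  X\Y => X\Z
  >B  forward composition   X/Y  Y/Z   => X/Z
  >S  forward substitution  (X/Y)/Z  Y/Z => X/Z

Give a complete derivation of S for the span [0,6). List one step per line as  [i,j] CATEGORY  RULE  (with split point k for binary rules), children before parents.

[0,6] S   >
  [0,5] S/N   <
    [0,4] N   <
      [0,1] "no" : N\NP
      [1,4] N\(N\NP)   <
        [1,3] N   >
          [1,2] "with" : N/(PP/N)
          [2,3] "saw" : PP/N
        [3,4] "which" : (N\(N\NP))\N
    [4,5] "slowly" : (S/N)\N
  [5,6] "found" : N

[0,1] N\NP  lex  "no"
[1,2] N/(PP/N)  lex  "with"
[2,3] PP/N  lex  "saw"
[1,3] N  >  k=2
[3,4] (N\(N\NP))\N  lex  "which"
[1,4] N\(N\NP)  <  k=3
[0,4] N  <  k=1
[4,5] (S/N)\N  lex  "slowly"
[0,5] S/N  <  k=4
[5,6] N  lex  "found"
[0,6] S  >  k=5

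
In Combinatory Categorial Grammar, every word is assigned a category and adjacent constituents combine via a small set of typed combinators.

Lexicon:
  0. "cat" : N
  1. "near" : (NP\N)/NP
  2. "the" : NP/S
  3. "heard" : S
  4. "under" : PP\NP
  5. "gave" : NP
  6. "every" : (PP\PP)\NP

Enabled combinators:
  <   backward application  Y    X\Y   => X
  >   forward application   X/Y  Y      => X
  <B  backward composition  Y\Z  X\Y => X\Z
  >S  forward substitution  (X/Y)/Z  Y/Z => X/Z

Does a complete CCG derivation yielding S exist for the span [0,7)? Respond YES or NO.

NO

N (NP\N)/NP NP/S S PP\NP NP (PP\PP)\NP
CKY chart[0,7] = {PP}; S ∉ chart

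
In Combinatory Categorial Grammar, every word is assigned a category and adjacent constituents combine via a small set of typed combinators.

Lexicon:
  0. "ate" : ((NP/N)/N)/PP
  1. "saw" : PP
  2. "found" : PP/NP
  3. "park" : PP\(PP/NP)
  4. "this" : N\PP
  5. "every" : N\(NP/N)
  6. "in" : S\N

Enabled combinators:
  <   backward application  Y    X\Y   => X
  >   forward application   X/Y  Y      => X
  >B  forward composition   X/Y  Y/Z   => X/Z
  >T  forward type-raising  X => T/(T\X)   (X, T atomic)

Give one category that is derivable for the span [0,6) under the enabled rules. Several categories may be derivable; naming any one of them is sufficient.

[0,7] S   <
  [0,6] N   <
    [0,5] NP/N   >
      [0,2] (NP/N)/N   >
        [0,1] "ate" : ((NP/N)/N)/PP
        [1,2] "saw" : PP
      [2,5] N   <
        [2,4] PP   <
          [2,3] "found" : PP/NP
          [3,4] "park" : PP\(PP/NP)
        [4,5] "this" : N\PP
    [5,6] "every" : N\(NP/N)
  [6,7] "in" : S\N

N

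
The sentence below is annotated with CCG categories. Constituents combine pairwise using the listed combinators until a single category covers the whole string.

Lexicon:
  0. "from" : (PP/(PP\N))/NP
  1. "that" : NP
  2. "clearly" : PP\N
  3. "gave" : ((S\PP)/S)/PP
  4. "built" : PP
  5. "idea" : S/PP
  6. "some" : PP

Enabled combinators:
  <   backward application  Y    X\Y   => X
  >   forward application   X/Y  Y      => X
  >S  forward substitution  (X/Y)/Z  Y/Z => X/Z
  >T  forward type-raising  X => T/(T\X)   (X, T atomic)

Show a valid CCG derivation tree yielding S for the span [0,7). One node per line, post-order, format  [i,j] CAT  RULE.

[0,1] (PP/(PP\N))/NP  lex  "from"
[1,2] NP  lex  "that"
[0,2] PP/(PP\N)  >  k=1
[2,3] PP\N  lex  "clearly"
[0,3] PP  >  k=2
[3,4] ((S\PP)/S)/PP  lex  "gave"
[4,5] PP  lex  "built"
[3,5] (S\PP)/S  >  k=4
[5,6] S/PP  lex  "idea"
[6,7] PP  lex  "some"
[5,7] S  >  k=6
[3,7] S\PP  >  k=5
[0,7] S  <  k=3

[0,7] S   <
  [0,3] PP   >
    [0,2] PP/(PP\N)   >
      [0,1] "from" : (PP/(PP\N))/NP
      [1,2] "that" : NP
    [2,3] "clearly" : PP\N
  [3,7] S\PP   >
    [3,5] (S\PP)/S   >
      [3,4] "gave" : ((S\PP)/S)/PP
      [4,5] "built" : PP
    [5,7] S   >
      [5,6] "idea" : S/PP
      [6,7] "some" : PP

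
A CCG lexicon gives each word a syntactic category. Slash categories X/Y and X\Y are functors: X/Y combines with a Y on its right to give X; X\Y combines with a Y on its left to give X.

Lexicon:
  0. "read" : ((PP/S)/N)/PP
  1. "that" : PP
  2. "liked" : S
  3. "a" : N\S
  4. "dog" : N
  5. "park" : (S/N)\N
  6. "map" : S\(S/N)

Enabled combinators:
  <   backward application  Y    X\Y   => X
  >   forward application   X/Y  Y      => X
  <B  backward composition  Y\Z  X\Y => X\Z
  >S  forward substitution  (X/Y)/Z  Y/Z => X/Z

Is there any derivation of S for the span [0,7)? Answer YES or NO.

NO

((PP/S)/N)/PP PP S N\S N (S/N)\N S\(S/N)
CKY chart[0,7] = {PP}; S ∉ chart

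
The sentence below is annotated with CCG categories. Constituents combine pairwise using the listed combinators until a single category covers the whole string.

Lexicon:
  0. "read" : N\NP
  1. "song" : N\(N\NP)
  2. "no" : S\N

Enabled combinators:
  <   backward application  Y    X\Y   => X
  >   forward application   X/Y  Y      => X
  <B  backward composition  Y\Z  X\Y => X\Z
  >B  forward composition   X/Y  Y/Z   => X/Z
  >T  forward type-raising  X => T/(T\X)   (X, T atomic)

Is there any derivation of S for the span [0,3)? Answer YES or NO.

YES

[0,3] S   <
  [0,2] N   <
    [0,1] "read" : N\NP
    [1,2] "song" : N\(N\NP)
  [2,3] "no" : S\N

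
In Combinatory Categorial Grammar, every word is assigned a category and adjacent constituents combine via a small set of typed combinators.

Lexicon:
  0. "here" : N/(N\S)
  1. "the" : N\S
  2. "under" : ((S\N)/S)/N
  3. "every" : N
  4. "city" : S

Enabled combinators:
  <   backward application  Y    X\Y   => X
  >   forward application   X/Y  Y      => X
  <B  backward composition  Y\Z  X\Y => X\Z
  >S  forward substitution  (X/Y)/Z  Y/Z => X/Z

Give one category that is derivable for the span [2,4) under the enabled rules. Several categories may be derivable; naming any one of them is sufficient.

(S\N)/S

[0,5] S   <
  [0,2] N   >
    [0,1] "here" : N/(N\S)
    [1,2] "the" : N\S
  [2,5] S\N   >
    [2,4] (S\N)/S   >
      [2,3] "under" : ((S\N)/S)/N
      [3,4] "every" : N
    [4,5] "city" : S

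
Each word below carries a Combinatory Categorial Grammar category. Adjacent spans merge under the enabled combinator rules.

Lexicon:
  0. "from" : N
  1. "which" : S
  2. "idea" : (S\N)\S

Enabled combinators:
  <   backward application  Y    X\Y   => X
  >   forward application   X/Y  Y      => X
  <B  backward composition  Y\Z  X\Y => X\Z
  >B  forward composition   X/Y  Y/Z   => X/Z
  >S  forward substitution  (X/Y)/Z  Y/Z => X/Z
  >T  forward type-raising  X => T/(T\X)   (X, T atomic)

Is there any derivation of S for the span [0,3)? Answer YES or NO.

YES

[0,3] S   <
  [0,1] "from" : N
  [1,3] S\N   <
    [1,2] "which" : S
    [2,3] "idea" : (S\N)\S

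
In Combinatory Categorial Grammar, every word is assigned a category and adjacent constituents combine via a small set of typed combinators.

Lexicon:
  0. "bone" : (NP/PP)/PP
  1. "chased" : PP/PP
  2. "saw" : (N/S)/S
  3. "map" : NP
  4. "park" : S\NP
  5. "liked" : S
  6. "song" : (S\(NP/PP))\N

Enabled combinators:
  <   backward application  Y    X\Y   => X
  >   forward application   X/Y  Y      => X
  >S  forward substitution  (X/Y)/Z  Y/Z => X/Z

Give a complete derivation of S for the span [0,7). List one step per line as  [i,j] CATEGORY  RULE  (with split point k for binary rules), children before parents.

[0,7] S   <
  [0,2] NP/PP   >S
    [0,1] "bone" : (NP/PP)/PP
    [1,2] "chased" : PP/PP
  [2,7] S\(NP/PP)   <
    [2,6] N   >
      [2,5] N/S   >
        [2,3] "saw" : (N/S)/S
        [3,5] S   <
          [3,4] "map" : NP
          [4,5] "park" : S\NP
      [5,6] "liked" : S
    [6,7] "song" : (S\(NP/PP))\N

[0,1] (NP/PP)/PP  lex  "bone"
[1,2] PP/PP  lex  "chased"
[0,2] NP/PP  >S  k=1
[2,3] (N/S)/S  lex  "saw"
[3,4] NP  lex  "map"
[4,5] S\NP  lex  "park"
[3,5] S  <  k=4
[2,5] N/S  >  k=3
[5,6] S  lex  "liked"
[2,6] N  >  k=5
[6,7] (S\(NP/PP))\N  lex  "song"
[2,7] S\(NP/PP)  <  k=6
[0,7] S  <  k=2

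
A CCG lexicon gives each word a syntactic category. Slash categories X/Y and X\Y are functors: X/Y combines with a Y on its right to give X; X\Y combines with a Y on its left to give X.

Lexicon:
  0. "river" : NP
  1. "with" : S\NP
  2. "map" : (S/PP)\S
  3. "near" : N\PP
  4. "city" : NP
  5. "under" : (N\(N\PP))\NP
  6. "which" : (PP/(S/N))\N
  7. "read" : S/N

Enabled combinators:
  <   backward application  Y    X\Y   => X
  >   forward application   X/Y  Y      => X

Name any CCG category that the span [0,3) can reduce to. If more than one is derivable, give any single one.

S/PP

[0,8] S   >
  [0,3] S/PP   <
    [0,2] S   <
      [0,1] "river" : NP
      [1,2] "with" : S\NP
    [2,3] "map" : (S/PP)\S
  [3,8] PP   >
    [3,7] PP/(S/N)   <
      [3,6] N   <
        [3,4] "near" : N\PP
        [4,6] N\(N\PP)   <
          [4,5] "city" : NP
          [5,6] "under" : (N\(N\PP))\NP
      [6,7] "which" : (PP/(S/N))\N
    [7,8] "read" : S/N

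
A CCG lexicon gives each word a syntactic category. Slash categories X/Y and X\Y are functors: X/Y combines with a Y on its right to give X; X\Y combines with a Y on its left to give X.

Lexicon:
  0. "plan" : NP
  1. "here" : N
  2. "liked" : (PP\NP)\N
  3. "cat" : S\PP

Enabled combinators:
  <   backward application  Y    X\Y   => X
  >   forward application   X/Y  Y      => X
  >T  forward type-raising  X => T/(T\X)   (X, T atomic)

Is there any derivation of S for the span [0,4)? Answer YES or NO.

[0,4] S   <
  [0,3] PP   >
    [0,1] PP/(PP\NP)   >T
      [0,1] "plan" : NP
    [1,3] PP\NP   <
      [1,2] "here" : N
      [2,3] "liked" : (PP\NP)\N
  [3,4] "cat" : S\PP

YES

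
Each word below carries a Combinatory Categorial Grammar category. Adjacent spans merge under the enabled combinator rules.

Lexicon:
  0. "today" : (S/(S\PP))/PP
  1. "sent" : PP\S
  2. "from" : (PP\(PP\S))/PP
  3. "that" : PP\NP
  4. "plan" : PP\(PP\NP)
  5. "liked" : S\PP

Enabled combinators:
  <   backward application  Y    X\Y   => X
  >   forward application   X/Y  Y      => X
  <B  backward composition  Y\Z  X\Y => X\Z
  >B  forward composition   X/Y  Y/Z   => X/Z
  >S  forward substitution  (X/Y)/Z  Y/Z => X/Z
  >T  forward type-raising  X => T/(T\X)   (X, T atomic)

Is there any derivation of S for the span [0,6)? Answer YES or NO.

[0,6] S   >
  [0,5] S/(S\PP)   >
    [0,1] "today" : (S/(S\PP))/PP
    [1,5] PP   <
      [1,2] "sent" : PP\S
      [2,5] PP\(PP\S)   >
        [2,3] "from" : (PP\(PP\S))/PP
        [3,5] PP   <
          [3,4] "that" : PP\NP
          [4,5] "plan" : PP\(PP\NP)
  [5,6] "liked" : S\PP

YES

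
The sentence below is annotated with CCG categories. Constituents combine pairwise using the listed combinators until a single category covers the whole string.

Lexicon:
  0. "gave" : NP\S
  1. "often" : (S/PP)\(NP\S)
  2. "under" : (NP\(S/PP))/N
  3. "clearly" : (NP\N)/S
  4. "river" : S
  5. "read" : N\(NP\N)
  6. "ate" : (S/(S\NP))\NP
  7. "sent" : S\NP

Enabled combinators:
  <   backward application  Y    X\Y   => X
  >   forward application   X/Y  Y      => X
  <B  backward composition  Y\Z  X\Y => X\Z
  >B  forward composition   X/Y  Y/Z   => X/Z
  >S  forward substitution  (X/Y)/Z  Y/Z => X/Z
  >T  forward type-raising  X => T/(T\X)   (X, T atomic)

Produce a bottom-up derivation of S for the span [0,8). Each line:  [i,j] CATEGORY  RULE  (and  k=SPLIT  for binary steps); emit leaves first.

[0,8] S   >
  [0,7] S/(S\NP)   <
    [0,6] NP   <
      [0,2] S/PP   <
        [0,1] "gave" : NP\S
        [1,2] "often" : (S/PP)\(NP\S)
      [2,6] NP\(S/PP)   >
        [2,3] "under" : (NP\(S/PP))/N
        [3,6] N   <
          [3,5] NP\N   >
            [3,4] "clearly" : (NP\N)/S
            [4,5] "river" : S
          [5,6] "read" : N\(NP\N)
    [6,7] "ate" : (S/(S\NP))\NP
  [7,8] "sent" : S\NP

[0,1] NP\S  lex  "gave"
[1,2] (S/PP)\(NP\S)  lex  "often"
[0,2] S/PP  <  k=1
[2,3] (NP\(S/PP))/N  lex  "under"
[3,4] (NP\N)/S  lex  "clearly"
[4,5] S  lex  "river"
[3,5] NP\N  >  k=4
[5,6] N\(NP\N)  lex  "read"
[3,6] N  <  k=5
[2,6] NP\(S/PP)  >  k=3
[0,6] NP  <  k=2
[6,7] (S/(S\NP))\NP  lex  "ate"
[0,7] S/(S\NP)  <  k=6
[7,8] S\NP  lex  "sent"
[0,8] S  >  k=7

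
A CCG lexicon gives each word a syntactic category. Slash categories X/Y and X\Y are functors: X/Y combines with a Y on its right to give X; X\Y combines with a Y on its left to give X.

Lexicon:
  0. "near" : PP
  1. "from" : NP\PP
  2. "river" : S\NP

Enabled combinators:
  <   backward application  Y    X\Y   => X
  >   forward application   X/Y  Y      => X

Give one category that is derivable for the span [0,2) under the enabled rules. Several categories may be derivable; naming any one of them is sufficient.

NP

[0,3] S   <
  [0,2] NP   <
    [0,1] "near" : PP
    [1,2] "from" : NP\PP
  [2,3] "river" : S\NP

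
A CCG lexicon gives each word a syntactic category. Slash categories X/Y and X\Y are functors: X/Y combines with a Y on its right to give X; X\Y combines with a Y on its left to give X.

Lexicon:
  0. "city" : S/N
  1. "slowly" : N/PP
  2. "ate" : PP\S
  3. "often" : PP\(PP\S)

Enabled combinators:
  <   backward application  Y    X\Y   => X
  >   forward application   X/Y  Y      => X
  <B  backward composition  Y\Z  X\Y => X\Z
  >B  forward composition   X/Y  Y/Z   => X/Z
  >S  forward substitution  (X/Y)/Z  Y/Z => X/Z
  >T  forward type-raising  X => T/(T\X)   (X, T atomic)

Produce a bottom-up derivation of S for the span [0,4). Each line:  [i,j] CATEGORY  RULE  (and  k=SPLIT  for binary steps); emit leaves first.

[0,4] S   >
  [0,2] S/PP   >B
    [0,1] "city" : S/N
    [1,2] "slowly" : N/PP
  [2,4] PP   <
    [2,3] "ate" : PP\S
    [3,4] "often" : PP\(PP\S)

[0,1] S/N  lex  "city"
[1,2] N/PP  lex  "slowly"
[0,2] S/PP  >B  k=1
[2,3] PP\S  lex  "ate"
[3,4] PP\(PP\S)  lex  "often"
[2,4] PP  <  k=3
[0,4] S  >  k=2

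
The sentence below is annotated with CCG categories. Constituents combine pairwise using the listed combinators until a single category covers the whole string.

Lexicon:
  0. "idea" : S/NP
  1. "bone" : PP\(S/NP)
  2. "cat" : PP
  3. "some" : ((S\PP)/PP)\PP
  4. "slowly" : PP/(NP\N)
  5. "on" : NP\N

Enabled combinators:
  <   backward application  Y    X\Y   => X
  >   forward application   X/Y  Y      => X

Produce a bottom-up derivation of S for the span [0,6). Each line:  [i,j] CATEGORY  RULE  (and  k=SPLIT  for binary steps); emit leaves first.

[0,1] S/NP  lex  "idea"
[1,2] PP\(S/NP)  lex  "bone"
[0,2] PP  <  k=1
[2,3] PP  lex  "cat"
[3,4] ((S\PP)/PP)\PP  lex  "some"
[2,4] (S\PP)/PP  <  k=3
[4,5] PP/(NP\N)  lex  "slowly"
[5,6] NP\N  lex  "on"
[4,6] PP  >  k=5
[2,6] S\PP  >  k=4
[0,6] S  <  k=2

[0,6] S   <
  [0,2] PP   <
    [0,1] "idea" : S/NP
    [1,2] "bone" : PP\(S/NP)
  [2,6] S\PP   >
    [2,4] (S\PP)/PP   <
      [2,3] "cat" : PP
      [3,4] "some" : ((S\PP)/PP)\PP
    [4,6] PP   >
      [4,5] "slowly" : PP/(NP\N)
      [5,6] "on" : NP\N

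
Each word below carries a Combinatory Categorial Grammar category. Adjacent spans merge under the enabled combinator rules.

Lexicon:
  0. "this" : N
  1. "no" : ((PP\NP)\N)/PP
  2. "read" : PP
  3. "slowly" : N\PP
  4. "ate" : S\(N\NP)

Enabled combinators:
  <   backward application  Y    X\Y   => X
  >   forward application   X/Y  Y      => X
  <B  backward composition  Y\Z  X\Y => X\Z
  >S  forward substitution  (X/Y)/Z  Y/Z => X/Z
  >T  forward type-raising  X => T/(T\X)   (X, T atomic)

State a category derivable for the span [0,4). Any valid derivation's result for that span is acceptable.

N\NP

[0,5] S   <
  [0,4] N\NP   <B
    [0,3] PP\NP   <
      [0,1] "this" : N
      [1,3] (PP\NP)\N   >
        [1,2] "no" : ((PP\NP)\N)/PP
        [2,3] "read" : PP
    [3,4] "slowly" : N\PP
  [4,5] "ate" : S\(N\NP)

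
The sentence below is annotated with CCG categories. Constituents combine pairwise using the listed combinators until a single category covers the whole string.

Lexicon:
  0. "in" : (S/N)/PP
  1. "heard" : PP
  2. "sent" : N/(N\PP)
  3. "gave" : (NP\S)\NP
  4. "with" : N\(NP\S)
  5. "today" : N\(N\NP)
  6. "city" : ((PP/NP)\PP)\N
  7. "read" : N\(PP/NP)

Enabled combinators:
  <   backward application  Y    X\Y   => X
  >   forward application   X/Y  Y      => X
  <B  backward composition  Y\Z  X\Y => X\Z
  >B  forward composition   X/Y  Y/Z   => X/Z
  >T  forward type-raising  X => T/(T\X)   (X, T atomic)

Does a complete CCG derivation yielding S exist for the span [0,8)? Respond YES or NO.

[0,8] S   >
  [0,2] S/N   >
    [0,1] "in" : (S/N)/PP
    [1,2] "heard" : PP
  [2,8] N   >
    [2,3] "sent" : N/(N\PP)
    [3,8] N\PP   <B
      [3,7] (PP/NP)\PP   <
        [3,6] N   <
          [3,5] N\NP   <B
            [3,4] "gave" : (NP\S)\NP
            [4,5] "with" : N\(NP\S)
          [5,6] "today" : N\(N\NP)
        [6,7] "city" : ((PP/NP)\PP)\N
      [7,8] "read" : N\(PP/NP)

YES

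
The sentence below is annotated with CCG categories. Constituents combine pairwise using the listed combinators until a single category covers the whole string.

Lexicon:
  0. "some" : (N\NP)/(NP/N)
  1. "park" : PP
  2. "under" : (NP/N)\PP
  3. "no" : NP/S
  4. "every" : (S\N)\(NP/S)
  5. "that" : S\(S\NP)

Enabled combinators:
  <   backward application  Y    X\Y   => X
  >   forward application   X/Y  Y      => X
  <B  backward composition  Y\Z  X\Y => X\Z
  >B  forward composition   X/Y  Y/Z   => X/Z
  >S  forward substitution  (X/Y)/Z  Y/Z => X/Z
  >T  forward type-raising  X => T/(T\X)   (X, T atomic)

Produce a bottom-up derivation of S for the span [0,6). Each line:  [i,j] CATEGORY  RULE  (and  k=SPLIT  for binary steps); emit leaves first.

[0,6] S   <
  [0,5] S\NP   <B
    [0,3] N\NP   >
      [0,1] "some" : (N\NP)/(NP/N)
      [1,3] NP/N   <
        [1,2] "park" : PP
        [2,3] "under" : (NP/N)\PP
    [3,5] S\N   <
      [3,4] "no" : NP/S
      [4,5] "every" : (S\N)\(NP/S)
  [5,6] "that" : S\(S\NP)

[0,1] (N\NP)/(NP/N)  lex  "some"
[1,2] PP  lex  "park"
[2,3] (NP/N)\PP  lex  "under"
[1,3] NP/N  <  k=2
[0,3] N\NP  >  k=1
[3,4] NP/S  lex  "no"
[4,5] (S\N)\(NP/S)  lex  "every"
[3,5] S\N  <  k=4
[0,5] S\NP  <B  k=3
[5,6] S\(S\NP)  lex  "that"
[0,6] S  <  k=5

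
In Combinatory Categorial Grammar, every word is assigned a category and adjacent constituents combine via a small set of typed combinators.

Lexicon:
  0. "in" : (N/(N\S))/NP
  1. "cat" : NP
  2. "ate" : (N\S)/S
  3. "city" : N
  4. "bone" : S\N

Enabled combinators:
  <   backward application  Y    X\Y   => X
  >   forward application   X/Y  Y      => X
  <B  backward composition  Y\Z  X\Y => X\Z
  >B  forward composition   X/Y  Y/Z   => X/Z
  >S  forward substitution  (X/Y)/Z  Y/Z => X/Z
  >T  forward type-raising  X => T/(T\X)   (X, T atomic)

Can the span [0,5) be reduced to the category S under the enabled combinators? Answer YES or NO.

NO

(N/(N\S))/NP NP (N\S)/S N S\N
CKY chart[0,5] = {N, N/(N\N), N/(S\S), NP/(NP\N), PP/(PP\N), S/(S\N)}; S ∉ chart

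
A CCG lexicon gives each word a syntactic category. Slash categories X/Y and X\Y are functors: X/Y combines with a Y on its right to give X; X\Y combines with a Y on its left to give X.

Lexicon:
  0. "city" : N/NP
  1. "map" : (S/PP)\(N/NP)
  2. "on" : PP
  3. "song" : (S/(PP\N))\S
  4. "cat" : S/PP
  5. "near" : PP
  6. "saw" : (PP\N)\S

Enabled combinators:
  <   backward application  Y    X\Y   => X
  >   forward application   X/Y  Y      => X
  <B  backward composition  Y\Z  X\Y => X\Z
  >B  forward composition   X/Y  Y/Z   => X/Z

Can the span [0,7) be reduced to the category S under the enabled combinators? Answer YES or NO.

[0,7] S   >
  [0,4] S/(PP\N)   <
    [0,3] S   >
      [0,2] S/PP   <
        [0,1] "city" : N/NP
        [1,2] "map" : (S/PP)\(N/NP)
      [2,3] "on" : PP
    [3,4] "song" : (S/(PP\N))\S
  [4,7] PP\N   <
    [4,6] S   >
      [4,5] "cat" : S/PP
      [5,6] "near" : PP
    [6,7] "saw" : (PP\N)\S

YES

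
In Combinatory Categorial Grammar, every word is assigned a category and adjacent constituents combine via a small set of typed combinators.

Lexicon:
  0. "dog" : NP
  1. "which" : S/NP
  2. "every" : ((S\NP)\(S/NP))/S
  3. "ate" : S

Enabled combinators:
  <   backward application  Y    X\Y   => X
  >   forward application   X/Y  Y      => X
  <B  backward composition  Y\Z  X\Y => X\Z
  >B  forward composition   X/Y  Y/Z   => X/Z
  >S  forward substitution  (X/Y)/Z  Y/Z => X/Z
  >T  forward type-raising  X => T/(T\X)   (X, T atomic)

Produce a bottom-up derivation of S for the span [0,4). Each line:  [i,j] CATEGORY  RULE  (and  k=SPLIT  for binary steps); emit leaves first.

[0,1] NP  lex  "dog"
[1,2] S/NP  lex  "which"
[2,3] ((S\NP)\(S/NP))/S  lex  "every"
[3,4] S  lex  "ate"
[2,4] (S\NP)\(S/NP)  >  k=3
[1,4] S\NP  <  k=2
[0,4] S  <  k=1

[0,4] S   <
  [0,1] "dog" : NP
  [1,4] S\NP   <
    [1,2] "which" : S/NP
    [2,4] (S\NP)\(S/NP)   >
      [2,3] "every" : ((S\NP)\(S/NP))/S
      [3,4] "ate" : S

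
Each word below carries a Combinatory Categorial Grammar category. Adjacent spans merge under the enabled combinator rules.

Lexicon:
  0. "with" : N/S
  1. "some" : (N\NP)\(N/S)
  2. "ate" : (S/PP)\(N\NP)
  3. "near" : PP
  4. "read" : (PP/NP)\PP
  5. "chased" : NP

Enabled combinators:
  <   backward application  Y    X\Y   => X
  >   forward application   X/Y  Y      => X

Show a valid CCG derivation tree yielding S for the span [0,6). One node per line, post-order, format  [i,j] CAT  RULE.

[0,1] N/S  lex  "with"
[1,2] (N\NP)\(N/S)  lex  "some"
[0,2] N\NP  <  k=1
[2,3] (S/PP)\(N\NP)  lex  "ate"
[0,3] S/PP  <  k=2
[3,4] PP  lex  "near"
[4,5] (PP/NP)\PP  lex  "read"
[3,5] PP/NP  <  k=4
[5,6] NP  lex  "chased"
[3,6] PP  >  k=5
[0,6] S  >  k=3

[0,6] S   >
  [0,3] S/PP   <
    [0,2] N\NP   <
      [0,1] "with" : N/S
      [1,2] "some" : (N\NP)\(N/S)
    [2,3] "ate" : (S/PP)\(N\NP)
  [3,6] PP   >
    [3,5] PP/NP   <
      [3,4] "near" : PP
      [4,5] "read" : (PP/NP)\PP
    [5,6] "chased" : NP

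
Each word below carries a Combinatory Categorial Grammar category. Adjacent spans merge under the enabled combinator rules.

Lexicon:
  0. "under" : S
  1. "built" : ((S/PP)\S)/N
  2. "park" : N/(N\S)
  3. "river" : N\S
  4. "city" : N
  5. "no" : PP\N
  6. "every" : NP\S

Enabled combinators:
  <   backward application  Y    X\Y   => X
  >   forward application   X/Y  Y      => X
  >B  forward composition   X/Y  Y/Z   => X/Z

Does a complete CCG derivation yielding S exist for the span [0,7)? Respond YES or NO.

NO

S ((S/PP)\S)/N N/(N\S) N\S N PP\N NP\S
CKY chart[0,7] = {NP}; S ∉ chart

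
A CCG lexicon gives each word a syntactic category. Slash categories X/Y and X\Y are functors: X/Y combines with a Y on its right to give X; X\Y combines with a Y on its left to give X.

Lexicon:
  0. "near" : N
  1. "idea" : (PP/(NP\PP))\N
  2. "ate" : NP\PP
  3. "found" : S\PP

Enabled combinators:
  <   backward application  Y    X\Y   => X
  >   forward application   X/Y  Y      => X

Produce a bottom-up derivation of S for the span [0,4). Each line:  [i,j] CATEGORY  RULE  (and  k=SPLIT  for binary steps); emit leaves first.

[0,1] N  lex  "near"
[1,2] (PP/(NP\PP))\N  lex  "idea"
[0,2] PP/(NP\PP)  <  k=1
[2,3] NP\PP  lex  "ate"
[0,3] PP  >  k=2
[3,4] S\PP  lex  "found"
[0,4] S  <  k=3

[0,4] S   <
  [0,3] PP   >
    [0,2] PP/(NP\PP)   <
      [0,1] "near" : N
      [1,2] "idea" : (PP/(NP\PP))\N
    [2,3] "ate" : NP\PP
  [3,4] "found" : S\PP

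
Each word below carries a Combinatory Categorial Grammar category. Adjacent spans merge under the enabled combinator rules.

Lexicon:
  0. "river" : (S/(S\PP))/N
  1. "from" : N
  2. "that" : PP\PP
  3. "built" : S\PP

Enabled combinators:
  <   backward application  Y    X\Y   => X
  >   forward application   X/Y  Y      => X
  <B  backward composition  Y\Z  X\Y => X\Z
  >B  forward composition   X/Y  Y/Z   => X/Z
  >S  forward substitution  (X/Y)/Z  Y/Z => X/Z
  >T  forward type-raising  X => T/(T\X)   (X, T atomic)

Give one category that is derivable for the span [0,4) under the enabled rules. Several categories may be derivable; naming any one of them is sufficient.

[0,4] S   >
  [0,2] S/(S\PP)   >
    [0,1] "river" : (S/(S\PP))/N
    [1,2] "from" : N
  [2,4] S\PP   <B
    [2,3] "that" : PP\PP
    [3,4] "built" : S\PP

S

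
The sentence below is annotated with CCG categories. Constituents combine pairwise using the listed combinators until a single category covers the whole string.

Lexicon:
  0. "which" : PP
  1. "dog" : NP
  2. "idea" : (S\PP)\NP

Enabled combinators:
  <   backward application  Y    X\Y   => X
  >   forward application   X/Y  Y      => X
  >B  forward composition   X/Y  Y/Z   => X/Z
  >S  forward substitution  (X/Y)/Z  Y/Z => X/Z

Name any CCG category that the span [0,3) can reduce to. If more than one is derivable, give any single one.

[0,3] S   <
  [0,1] "which" : PP
  [1,3] S\PP   <
    [1,2] "dog" : NP
    [2,3] "idea" : (S\PP)\NP

S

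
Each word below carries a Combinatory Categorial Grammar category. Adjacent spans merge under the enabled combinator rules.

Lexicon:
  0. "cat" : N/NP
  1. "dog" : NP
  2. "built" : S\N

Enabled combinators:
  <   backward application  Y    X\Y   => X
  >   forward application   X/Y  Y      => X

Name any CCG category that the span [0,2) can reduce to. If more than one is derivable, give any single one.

[0,3] S   <
  [0,2] N   >
    [0,1] "cat" : N/NP
    [1,2] "dog" : NP
  [2,3] "built" : S\N

N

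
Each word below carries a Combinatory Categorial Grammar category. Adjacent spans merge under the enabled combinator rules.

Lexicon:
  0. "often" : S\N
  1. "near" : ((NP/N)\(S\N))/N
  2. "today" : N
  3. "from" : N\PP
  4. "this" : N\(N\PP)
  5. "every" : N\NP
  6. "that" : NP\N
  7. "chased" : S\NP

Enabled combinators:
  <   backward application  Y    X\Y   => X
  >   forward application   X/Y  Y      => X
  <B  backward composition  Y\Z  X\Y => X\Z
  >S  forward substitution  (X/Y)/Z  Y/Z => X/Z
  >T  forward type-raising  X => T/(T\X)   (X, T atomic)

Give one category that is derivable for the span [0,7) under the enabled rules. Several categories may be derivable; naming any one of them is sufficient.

NP

[0,8] S   <
  [0,7] NP   <
    [0,6] N   <
      [0,5] NP   >
        [0,3] NP/N   <
          [0,1] "often" : S\N
          [1,3] (NP/N)\(S\N)   >
            [1,2] "near" : ((NP/N)\(S\N))/N
            [2,3] "today" : N
        [3,5] N   <
          [3,4] "from" : N\PP
          [4,5] "this" : N\(N\PP)
      [5,6] "every" : N\NP
    [6,7] "that" : NP\N
  [7,8] "chased" : S\NP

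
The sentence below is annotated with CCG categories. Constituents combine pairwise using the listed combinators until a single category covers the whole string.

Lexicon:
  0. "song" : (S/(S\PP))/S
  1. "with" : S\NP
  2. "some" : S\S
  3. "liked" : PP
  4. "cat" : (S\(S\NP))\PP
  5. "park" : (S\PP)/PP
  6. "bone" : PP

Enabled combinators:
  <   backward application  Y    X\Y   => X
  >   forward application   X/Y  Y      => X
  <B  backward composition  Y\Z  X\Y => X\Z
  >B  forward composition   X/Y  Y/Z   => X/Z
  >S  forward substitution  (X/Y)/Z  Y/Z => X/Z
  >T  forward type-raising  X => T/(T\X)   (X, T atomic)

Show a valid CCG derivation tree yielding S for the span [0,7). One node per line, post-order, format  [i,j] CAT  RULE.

[0,7] S   >
  [0,5] S/(S\PP)   >
    [0,1] "song" : (S/(S\PP))/S
    [1,5] S   <
      [1,3] S\NP   <B
        [1,2] "with" : S\NP
        [2,3] "some" : S\S
      [3,5] S\(S\NP)   <
        [3,4] "liked" : PP
        [4,5] "cat" : (S\(S\NP))\PP
  [5,7] S\PP   >
    [5,6] "park" : (S\PP)/PP
    [6,7] "bone" : PP

[0,1] (S/(S\PP))/S  lex  "song"
[1,2] S\NP  lex  "with"
[2,3] S\S  lex  "some"
[1,3] S\NP  <B  k=2
[3,4] PP  lex  "liked"
[4,5] (S\(S\NP))\PP  lex  "cat"
[3,5] S\(S\NP)  <  k=4
[1,5] S  <  k=3
[0,5] S/(S\PP)  >  k=1
[5,6] (S\PP)/PP  lex  "park"
[6,7] PP  lex  "bone"
[5,7] S\PP  >  k=6
[0,7] S  >  k=5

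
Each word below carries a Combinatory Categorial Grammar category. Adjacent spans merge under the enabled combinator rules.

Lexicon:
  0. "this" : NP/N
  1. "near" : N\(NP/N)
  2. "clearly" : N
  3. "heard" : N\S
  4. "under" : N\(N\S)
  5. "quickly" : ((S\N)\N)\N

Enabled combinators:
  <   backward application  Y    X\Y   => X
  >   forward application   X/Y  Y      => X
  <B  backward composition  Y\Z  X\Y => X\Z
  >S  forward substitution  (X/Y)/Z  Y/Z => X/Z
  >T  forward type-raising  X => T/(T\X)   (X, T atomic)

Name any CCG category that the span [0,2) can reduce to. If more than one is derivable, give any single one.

[0,6] S   <
  [0,2] N   <
    [0,1] "this" : NP/N
    [1,2] "near" : N\(NP/N)
  [2,6] S\N   <
    [2,3] "clearly" : N
    [3,6] (S\N)\N   <
      [3,5] N   <
        [3,4] "heard" : N\S
        [4,5] "under" : N\(N\S)
      [5,6] "quickly" : ((S\N)\N)\N

N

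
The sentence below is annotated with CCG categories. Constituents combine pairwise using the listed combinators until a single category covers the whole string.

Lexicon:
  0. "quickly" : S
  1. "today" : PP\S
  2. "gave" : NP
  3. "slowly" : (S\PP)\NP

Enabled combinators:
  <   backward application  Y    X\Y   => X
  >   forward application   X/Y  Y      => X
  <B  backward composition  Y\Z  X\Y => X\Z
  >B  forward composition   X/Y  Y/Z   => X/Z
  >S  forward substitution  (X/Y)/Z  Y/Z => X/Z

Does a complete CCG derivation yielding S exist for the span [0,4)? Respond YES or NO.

YES

[0,4] S   <
  [0,2] PP   <
    [0,1] "quickly" : S
    [1,2] "today" : PP\S
  [2,4] S\PP   <
    [2,3] "gave" : NP
    [3,4] "slowly" : (S\PP)\NP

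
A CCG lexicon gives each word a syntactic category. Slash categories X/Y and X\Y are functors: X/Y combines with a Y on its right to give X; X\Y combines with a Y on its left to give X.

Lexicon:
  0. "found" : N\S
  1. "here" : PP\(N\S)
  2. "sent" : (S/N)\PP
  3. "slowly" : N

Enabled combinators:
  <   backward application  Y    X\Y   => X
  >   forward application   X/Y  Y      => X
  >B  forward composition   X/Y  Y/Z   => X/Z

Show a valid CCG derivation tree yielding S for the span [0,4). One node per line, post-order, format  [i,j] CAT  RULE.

[0,1] N\S  lex  "found"
[1,2] PP\(N\S)  lex  "here"
[0,2] PP  <  k=1
[2,3] (S/N)\PP  lex  "sent"
[0,3] S/N  <  k=2
[3,4] N  lex  "slowly"
[0,4] S  >  k=3

[0,4] S   >
  [0,3] S/N   <
    [0,2] PP   <
      [0,1] "found" : N\S
      [1,2] "here" : PP\(N\S)
    [2,3] "sent" : (S/N)\PP
  [3,4] "slowly" : N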